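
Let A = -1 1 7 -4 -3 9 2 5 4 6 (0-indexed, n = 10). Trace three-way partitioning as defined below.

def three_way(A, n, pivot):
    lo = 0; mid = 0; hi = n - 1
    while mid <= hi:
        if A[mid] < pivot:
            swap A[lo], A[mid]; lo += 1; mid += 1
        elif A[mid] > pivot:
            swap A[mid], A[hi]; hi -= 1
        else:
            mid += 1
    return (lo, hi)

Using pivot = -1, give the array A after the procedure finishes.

pivot = -1; lo=0, mid=0, hi=9
A[mid]=-1=-1: mid=1
A[mid]=1>-1: swap A[1],A[9]; hi=8 → -1 6 7 -4 -3 9 2 5 4 1
A[mid]=6>-1: swap A[1],A[8]; hi=7 → -1 4 7 -4 -3 9 2 5 6 1
A[mid]=4>-1: swap A[1],A[7]; hi=6 → -1 5 7 -4 -3 9 2 4 6 1
A[mid]=5>-1: swap A[1],A[6]; hi=5 → -1 2 7 -4 -3 9 5 4 6 1
A[mid]=2>-1: swap A[1],A[5]; hi=4 → -1 9 7 -4 -3 2 5 4 6 1
A[mid]=9>-1: swap A[1],A[4]; hi=3 → -1 -3 7 -4 9 2 5 4 6 1
A[mid]=-3<-1: swap A[0],A[1]; lo=1,mid=2 → -3 -1 7 -4 9 2 5 4 6 1
A[mid]=7>-1: swap A[2],A[3]; hi=2 → -3 -1 -4 7 9 2 5 4 6 1
A[mid]=-4<-1: swap A[1],A[2]; lo=2,mid=3 → -3 -4 -1 7 9 2 5 4 6 1
end: lo=2, hi=2; A = -3 -4 -1 7 9 2 5 4 6 1

-3 -4 -1 7 9 2 5 4 6 1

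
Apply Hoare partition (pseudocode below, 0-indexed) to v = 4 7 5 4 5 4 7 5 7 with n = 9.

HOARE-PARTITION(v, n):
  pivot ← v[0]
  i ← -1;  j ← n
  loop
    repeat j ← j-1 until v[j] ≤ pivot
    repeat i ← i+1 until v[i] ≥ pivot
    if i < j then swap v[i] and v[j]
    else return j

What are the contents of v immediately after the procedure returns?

4 4 5 7 5 4 7 5 7

pivot=4
j stops at 5 (4), i stops at 0 (4); swap ⇒ 4 7 5 4 5 4 7 5 7
j stops at 3 (4), i stops at 1 (7); swap ⇒ 4 4 5 7 5 4 7 5 7
j stops at 1, i stops at 2; i≥j ⇒ return 1. v=4 4 5 7 5 4 7 5 7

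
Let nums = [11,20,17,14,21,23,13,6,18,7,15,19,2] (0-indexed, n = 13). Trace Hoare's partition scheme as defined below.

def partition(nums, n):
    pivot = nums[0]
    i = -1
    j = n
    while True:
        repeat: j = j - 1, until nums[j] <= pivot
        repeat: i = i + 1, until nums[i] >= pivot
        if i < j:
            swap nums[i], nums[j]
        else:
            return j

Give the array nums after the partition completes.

pivot=11
j stops at 12 (2), i stops at 0 (11); swap ⇒ [2,20,17,14,21,23,13,6,18,7,15,19,11]
j stops at 9 (7), i stops at 1 (20); swap ⇒ [2,7,17,14,21,23,13,6,18,20,15,19,11]
j stops at 7 (6), i stops at 2 (17); swap ⇒ [2,7,6,14,21,23,13,17,18,20,15,19,11]
j stops at 2, i stops at 3; i≥j ⇒ return 2. nums=[2,7,6,14,21,23,13,17,18,20,15,19,11]

[2,7,6,14,21,23,13,17,18,20,15,19,11]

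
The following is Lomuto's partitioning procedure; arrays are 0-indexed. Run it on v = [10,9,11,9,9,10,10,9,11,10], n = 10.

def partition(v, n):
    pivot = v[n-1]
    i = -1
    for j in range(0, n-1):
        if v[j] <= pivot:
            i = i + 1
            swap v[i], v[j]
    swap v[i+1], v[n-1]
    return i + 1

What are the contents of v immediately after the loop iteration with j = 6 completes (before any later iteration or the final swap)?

pivot=10, i=-1
j=0: 10≤10, i=0, swap(0,0) ⇒ [10,9,11,9,9,10,10,9,11,10]
j=1: 9≤10, i=1, swap(1,1) ⇒ [10,9,11,9,9,10,10,9,11,10]
j=2: 11>10, skip
j=3: 9≤10, i=2, swap(2,3) ⇒ [10,9,9,11,9,10,10,9,11,10]
j=4: 9≤10, i=3, swap(3,4) ⇒ [10,9,9,9,11,10,10,9,11,10]
j=5: 10≤10, i=4, swap(4,5) ⇒ [10,9,9,9,10,11,10,9,11,10]
j=6: 10≤10, i=5, swap(5,6) ⇒ [10,9,9,9,10,10,11,9,11,10]
(after j=6) v = [10,9,9,9,10,10,11,9,11,10]

[10,9,9,9,10,10,11,9,11,10]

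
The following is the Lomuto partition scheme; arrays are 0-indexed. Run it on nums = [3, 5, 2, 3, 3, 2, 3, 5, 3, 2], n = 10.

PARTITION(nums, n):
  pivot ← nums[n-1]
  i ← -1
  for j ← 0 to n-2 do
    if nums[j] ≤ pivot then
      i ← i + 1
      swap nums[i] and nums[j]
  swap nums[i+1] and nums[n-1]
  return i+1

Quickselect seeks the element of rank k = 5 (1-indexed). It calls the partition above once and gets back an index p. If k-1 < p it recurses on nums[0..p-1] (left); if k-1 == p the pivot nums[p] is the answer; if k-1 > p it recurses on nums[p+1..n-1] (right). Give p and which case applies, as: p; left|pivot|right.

2; right

pivot=2, i=-1
j=0: 3>2, skip
j=1: 5>2, skip
j=2: 2≤2, i=0, swap(0,2) ⇒ [2, 5, 3, 3, 3, 2, 3, 5, 3, 2]
j=3: 3>2, skip
j=4: 3>2, skip
j=5: 2≤2, i=1, swap(1,5) ⇒ [2, 2, 3, 3, 3, 5, 3, 5, 3, 2]
j=6: 3>2, skip
j=7: 5>2, skip
j=8: 3>2, skip
swap(2,9) ⇒ [2, 2, 2, 3, 3, 5, 3, 5, 3, 3]; return 2
p = 2; k-1 = 4 > 2 ⇒ right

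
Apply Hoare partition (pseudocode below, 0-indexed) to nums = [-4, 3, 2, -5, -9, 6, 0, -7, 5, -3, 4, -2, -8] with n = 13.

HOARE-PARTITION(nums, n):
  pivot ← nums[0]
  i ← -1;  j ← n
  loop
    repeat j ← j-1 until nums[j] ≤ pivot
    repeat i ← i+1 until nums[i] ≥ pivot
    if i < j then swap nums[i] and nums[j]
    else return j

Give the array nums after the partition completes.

pivot = nums[0] = -4; i = -1, j = 13
j→12 (nums[12]=-8≤-4), i→0 (nums[0]=-4≥-4); i<j, swap → [-8, 3, 2, -5, -9, 6, 0, -7, 5, -3, 4, -2, -4]
j→7 (nums[7]=-7≤-4), i→1 (nums[1]=3≥-4); i<j, swap → [-8, -7, 2, -5, -9, 6, 0, 3, 5, -3, 4, -2, -4]
j→4 (nums[4]=-9≤-4), i→2 (nums[2]=2≥-4); i<j, swap → [-8, -7, -9, -5, 2, 6, 0, 3, 5, -3, 4, -2, -4]
j→3, i→4; i≥j, return j=3. nums = [-8, -7, -9, -5, 2, 6, 0, 3, 5, -3, 4, -2, -4]

[-8, -7, -9, -5, 2, 6, 0, 3, 5, -3, 4, -2, -4]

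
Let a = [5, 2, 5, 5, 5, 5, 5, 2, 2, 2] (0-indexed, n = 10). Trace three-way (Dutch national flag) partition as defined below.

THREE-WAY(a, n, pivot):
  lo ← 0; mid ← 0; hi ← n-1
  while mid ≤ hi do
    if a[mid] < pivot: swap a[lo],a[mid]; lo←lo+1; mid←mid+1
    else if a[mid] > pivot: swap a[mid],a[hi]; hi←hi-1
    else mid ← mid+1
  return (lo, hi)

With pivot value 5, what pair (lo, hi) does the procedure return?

pivot = 5; lo=0, mid=0, hi=9
a[mid]=5=5: mid=1
a[mid]=2<5: swap a[0],a[1]; lo=1,mid=2 → [2, 5, 5, 5, 5, 5, 5, 2, 2, 2]
a[mid]=5=5: mid=3
a[mid]=5=5: mid=4
a[mid]=5=5: mid=5
a[mid]=5=5: mid=6
a[mid]=5=5: mid=7
a[mid]=2<5: swap a[1],a[7]; lo=2,mid=8 → [2, 2, 5, 5, 5, 5, 5, 5, 2, 2]
a[mid]=2<5: swap a[2],a[8]; lo=3,mid=9 → [2, 2, 2, 5, 5, 5, 5, 5, 5, 2]
a[mid]=2<5: swap a[3],a[9]; lo=4,mid=10 → [2, 2, 2, 2, 5, 5, 5, 5, 5, 5]
end: lo=4, hi=9; a = [2, 2, 2, 2, 5, 5, 5, 5, 5, 5]

(4, 9)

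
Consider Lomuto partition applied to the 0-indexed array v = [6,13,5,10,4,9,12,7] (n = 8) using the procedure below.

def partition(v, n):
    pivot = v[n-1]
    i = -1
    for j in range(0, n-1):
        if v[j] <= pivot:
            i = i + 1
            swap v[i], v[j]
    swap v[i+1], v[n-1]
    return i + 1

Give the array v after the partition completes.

[6,5,4,7,13,9,12,10]

pivot=7, i=-1
j=0: 6≤7, i=0, swap(0,0) ⇒ [6,13,5,10,4,9,12,7]
j=1: 13>7, skip
j=2: 5≤7, i=1, swap(1,2) ⇒ [6,5,13,10,4,9,12,7]
j=3: 10>7, skip
j=4: 4≤7, i=2, swap(2,4) ⇒ [6,5,4,10,13,9,12,7]
j=5: 9>7, skip
j=6: 12>7, skip
swap(3,7) ⇒ [6,5,4,7,13,9,12,10]; return 3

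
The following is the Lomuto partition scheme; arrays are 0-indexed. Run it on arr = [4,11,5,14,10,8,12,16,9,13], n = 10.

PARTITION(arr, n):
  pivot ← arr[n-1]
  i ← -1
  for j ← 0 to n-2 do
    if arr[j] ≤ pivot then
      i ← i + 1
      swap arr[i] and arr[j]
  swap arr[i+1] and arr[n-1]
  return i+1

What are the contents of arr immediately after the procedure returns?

pivot = arr[9] = 13; i = -1
j=0: arr[0]=4 ≤ 13 → i=0, swap arr[0],arr[0] (no change) → [4,11,5,14,10,8,12,16,9,13]
j=1: arr[1]=11 ≤ 13 → i=1, swap arr[1],arr[1] (no change) → [4,11,5,14,10,8,12,16,9,13]
j=2: arr[2]=5 ≤ 13 → i=2, swap arr[2],arr[2] (no change) → [4,11,5,14,10,8,12,16,9,13]
j=3: arr[3]=14 > 13 → no swap
j=4: arr[4]=10 ≤ 13 → i=3, swap arr[3],arr[4] → [4,11,5,10,14,8,12,16,9,13]
j=5: arr[5]=8 ≤ 13 → i=4, swap arr[4],arr[5] → [4,11,5,10,8,14,12,16,9,13]
j=6: arr[6]=12 ≤ 13 → i=5, swap arr[5],arr[6] → [4,11,5,10,8,12,14,16,9,13]
j=7: arr[7]=16 > 13 → no swap
j=8: arr[8]=9 ≤ 13 → i=6, swap arr[6],arr[8] → [4,11,5,10,8,12,9,16,14,13]
final swap arr[7],arr[9] → [4,11,5,10,8,12,9,13,14,16]; return 7

[4,11,5,10,8,12,9,13,14,16]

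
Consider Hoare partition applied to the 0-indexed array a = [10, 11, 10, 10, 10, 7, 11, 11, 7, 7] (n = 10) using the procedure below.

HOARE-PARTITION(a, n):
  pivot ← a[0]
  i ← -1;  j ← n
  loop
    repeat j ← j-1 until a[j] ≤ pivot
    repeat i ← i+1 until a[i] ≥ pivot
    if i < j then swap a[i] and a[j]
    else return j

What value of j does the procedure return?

pivot = a[0] = 10; i = -1, j = 10
j→9 (a[9]=7≤10), i→0 (a[0]=10≥10); i<j, swap → [7, 11, 10, 10, 10, 7, 11, 11, 7, 10]
j→8 (a[8]=7≤10), i→1 (a[1]=11≥10); i<j, swap → [7, 7, 10, 10, 10, 7, 11, 11, 11, 10]
j→5 (a[5]=7≤10), i→2 (a[2]=10≥10); i<j, swap → [7, 7, 7, 10, 10, 10, 11, 11, 11, 10]
j→4 (a[4]=10≤10), i→3 (a[3]=10≥10); i<j, swap → [7, 7, 7, 10, 10, 10, 11, 11, 11, 10]
j→3, i→4; i≥j, return j=3. a = [7, 7, 7, 10, 10, 10, 11, 11, 11, 10]

3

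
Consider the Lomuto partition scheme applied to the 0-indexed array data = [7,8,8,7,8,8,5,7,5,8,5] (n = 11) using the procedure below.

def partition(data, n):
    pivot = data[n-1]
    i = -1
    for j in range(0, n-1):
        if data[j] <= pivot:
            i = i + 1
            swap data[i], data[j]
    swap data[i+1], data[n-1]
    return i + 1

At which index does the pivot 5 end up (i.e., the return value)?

2

pivot = data[10] = 5; i = -1
j=0: data[0]=7 > 5 → no swap
j=1: data[1]=8 > 5 → no swap
j=2: data[2]=8 > 5 → no swap
j=3: data[3]=7 > 5 → no swap
j=4: data[4]=8 > 5 → no swap
j=5: data[5]=8 > 5 → no swap
j=6: data[6]=5 ≤ 5 → i=0, swap data[0],data[6] → [5,8,8,7,8,8,7,7,5,8,5]
j=7: data[7]=7 > 5 → no swap
j=8: data[8]=5 ≤ 5 → i=1, swap data[1],data[8] → [5,5,8,7,8,8,7,7,8,8,5]
j=9: data[9]=8 > 5 → no swap
final swap data[2],data[10] → [5,5,5,7,8,8,7,7,8,8,8]; return 2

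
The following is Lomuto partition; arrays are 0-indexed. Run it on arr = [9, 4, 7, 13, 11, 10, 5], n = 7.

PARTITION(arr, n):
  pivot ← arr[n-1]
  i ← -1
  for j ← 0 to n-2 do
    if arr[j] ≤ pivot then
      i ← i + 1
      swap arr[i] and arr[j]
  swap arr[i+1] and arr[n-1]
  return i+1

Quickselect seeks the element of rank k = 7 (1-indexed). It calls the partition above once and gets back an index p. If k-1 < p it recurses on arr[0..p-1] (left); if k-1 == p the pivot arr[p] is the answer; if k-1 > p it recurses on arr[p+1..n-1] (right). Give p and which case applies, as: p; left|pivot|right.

pivot = arr[6] = 5; i = -1
j=0: arr[0]=9 > 5 → no swap
j=1: arr[1]=4 ≤ 5 → i=0, swap arr[0],arr[1] → [4, 9, 7, 13, 11, 10, 5]
j=2: arr[2]=7 > 5 → no swap
j=3: arr[3]=13 > 5 → no swap
j=4: arr[4]=11 > 5 → no swap
j=5: arr[5]=10 > 5 → no swap
final swap arr[1],arr[6] → [4, 5, 7, 13, 11, 10, 9]; return 1
p = 1; k-1 = 6 > 1 ⇒ right

1; right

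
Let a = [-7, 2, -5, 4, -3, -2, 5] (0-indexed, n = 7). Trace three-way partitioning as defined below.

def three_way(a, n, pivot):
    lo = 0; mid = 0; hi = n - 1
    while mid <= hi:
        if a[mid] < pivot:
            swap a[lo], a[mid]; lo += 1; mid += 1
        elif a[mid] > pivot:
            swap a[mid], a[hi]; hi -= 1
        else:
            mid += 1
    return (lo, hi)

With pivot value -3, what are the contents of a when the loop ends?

pivot = -3; lo=0, mid=0, hi=6
a[mid]=-7<-3: swap a[0],a[0]; lo=1,mid=1 → [-7, 2, -5, 4, -3, -2, 5]
a[mid]=2>-3: swap a[1],a[6]; hi=5 → [-7, 5, -5, 4, -3, -2, 2]
a[mid]=5>-3: swap a[1],a[5]; hi=4 → [-7, -2, -5, 4, -3, 5, 2]
a[mid]=-2>-3: swap a[1],a[4]; hi=3 → [-7, -3, -5, 4, -2, 5, 2]
a[mid]=-3=-3: mid=2
a[mid]=-5<-3: swap a[1],a[2]; lo=2,mid=3 → [-7, -5, -3, 4, -2, 5, 2]
a[mid]=4>-3: swap a[3],a[3]; hi=2 → [-7, -5, -3, 4, -2, 5, 2]
end: lo=2, hi=2; a = [-7, -5, -3, 4, -2, 5, 2]

[-7, -5, -3, 4, -2, 5, 2]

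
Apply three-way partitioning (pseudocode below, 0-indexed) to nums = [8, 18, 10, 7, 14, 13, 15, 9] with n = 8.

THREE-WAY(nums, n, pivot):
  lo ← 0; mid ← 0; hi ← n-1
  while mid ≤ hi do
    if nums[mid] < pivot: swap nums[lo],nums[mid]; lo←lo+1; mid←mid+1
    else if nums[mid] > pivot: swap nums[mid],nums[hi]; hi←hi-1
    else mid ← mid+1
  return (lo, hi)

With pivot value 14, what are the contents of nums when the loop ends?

[8, 9, 10, 7, 13, 14, 15, 18]

lo=0 mid=0 hi=7
8<14: swap(0,0), lo=1 mid=1 ⇒ [8, 18, 10, 7, 14, 13, 15, 9]
18>14: swap(1,7), hi=6 ⇒ [8, 9, 10, 7, 14, 13, 15, 18]
9<14: swap(1,1), lo=2 mid=2 ⇒ [8, 9, 10, 7, 14, 13, 15, 18]
10<14: swap(2,2), lo=3 mid=3 ⇒ [8, 9, 10, 7, 14, 13, 15, 18]
7<14: swap(3,3), lo=4 mid=4 ⇒ [8, 9, 10, 7, 14, 13, 15, 18]
14=14: mid=5
13<14: swap(4,5), lo=5 mid=6 ⇒ [8, 9, 10, 7, 13, 14, 15, 18]
15>14: swap(6,6), hi=5 ⇒ [8, 9, 10, 7, 13, 14, 15, 18]
done. lo=5 hi=5; nums=[8, 9, 10, 7, 13, 14, 15, 18]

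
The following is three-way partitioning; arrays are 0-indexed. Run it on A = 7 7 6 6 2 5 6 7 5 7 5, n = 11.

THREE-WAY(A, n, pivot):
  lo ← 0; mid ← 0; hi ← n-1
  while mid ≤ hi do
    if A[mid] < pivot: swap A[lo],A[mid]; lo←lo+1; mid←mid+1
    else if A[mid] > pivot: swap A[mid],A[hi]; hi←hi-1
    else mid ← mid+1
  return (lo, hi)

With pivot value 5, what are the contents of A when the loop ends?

2 5 5 5 6 6 7 6 7 7 7

pivot = 5; lo=0, mid=0, hi=10
A[mid]=7>5: swap A[0],A[10]; hi=9 → 5 7 6 6 2 5 6 7 5 7 7
A[mid]=5=5: mid=1
A[mid]=7>5: swap A[1],A[9]; hi=8 → 5 7 6 6 2 5 6 7 5 7 7
A[mid]=7>5: swap A[1],A[8]; hi=7 → 5 5 6 6 2 5 6 7 7 7 7
A[mid]=5=5: mid=2
A[mid]=6>5: swap A[2],A[7]; hi=6 → 5 5 7 6 2 5 6 6 7 7 7
A[mid]=7>5: swap A[2],A[6]; hi=5 → 5 5 6 6 2 5 7 6 7 7 7
A[mid]=6>5: swap A[2],A[5]; hi=4 → 5 5 5 6 2 6 7 6 7 7 7
A[mid]=5=5: mid=3
A[mid]=6>5: swap A[3],A[4]; hi=3 → 5 5 5 2 6 6 7 6 7 7 7
A[mid]=2<5: swap A[0],A[3]; lo=1,mid=4 → 2 5 5 5 6 6 7 6 7 7 7
end: lo=1, hi=3; A = 2 5 5 5 6 6 7 6 7 7 7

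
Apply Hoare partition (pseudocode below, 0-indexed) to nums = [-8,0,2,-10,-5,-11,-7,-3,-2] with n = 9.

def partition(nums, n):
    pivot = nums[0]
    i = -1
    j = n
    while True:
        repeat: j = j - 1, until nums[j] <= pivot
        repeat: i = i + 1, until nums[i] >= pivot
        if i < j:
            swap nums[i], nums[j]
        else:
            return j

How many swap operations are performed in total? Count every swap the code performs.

2

pivot=-8
j stops at 5 (-11), i stops at 0 (-8); swap ⇒ [-11,0,2,-10,-5,-8,-7,-3,-2]
j stops at 3 (-10), i stops at 1 (0); swap ⇒ [-11,-10,2,0,-5,-8,-7,-3,-2]
j stops at 1, i stops at 2; i≥j ⇒ return 1. nums=[-11,-10,2,0,-5,-8,-7,-3,-2]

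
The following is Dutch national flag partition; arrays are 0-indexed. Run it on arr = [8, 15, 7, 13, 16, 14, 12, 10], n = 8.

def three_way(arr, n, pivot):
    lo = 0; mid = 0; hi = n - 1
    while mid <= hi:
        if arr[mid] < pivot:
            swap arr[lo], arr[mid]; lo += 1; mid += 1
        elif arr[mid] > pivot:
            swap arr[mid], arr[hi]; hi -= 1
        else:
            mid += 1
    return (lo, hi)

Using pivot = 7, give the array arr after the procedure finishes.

lo=0 mid=0 hi=7
8>7: swap(0,7), hi=6 ⇒ [10, 15, 7, 13, 16, 14, 12, 8]
10>7: swap(0,6), hi=5 ⇒ [12, 15, 7, 13, 16, 14, 10, 8]
12>7: swap(0,5), hi=4 ⇒ [14, 15, 7, 13, 16, 12, 10, 8]
14>7: swap(0,4), hi=3 ⇒ [16, 15, 7, 13, 14, 12, 10, 8]
16>7: swap(0,3), hi=2 ⇒ [13, 15, 7, 16, 14, 12, 10, 8]
13>7: swap(0,2), hi=1 ⇒ [7, 15, 13, 16, 14, 12, 10, 8]
7=7: mid=1
15>7: swap(1,1), hi=0 ⇒ [7, 15, 13, 16, 14, 12, 10, 8]
done. lo=0 hi=0; arr=[7, 15, 13, 16, 14, 12, 10, 8]

[7, 15, 13, 16, 14, 12, 10, 8]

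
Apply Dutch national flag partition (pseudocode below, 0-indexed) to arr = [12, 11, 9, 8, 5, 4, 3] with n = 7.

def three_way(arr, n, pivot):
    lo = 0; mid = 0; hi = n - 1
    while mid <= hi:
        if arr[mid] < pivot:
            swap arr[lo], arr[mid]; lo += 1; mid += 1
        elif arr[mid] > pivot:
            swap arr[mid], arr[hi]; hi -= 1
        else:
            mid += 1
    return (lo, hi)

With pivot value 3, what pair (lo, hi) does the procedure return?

pivot = 3; lo=0, mid=0, hi=6
arr[mid]=12>3: swap arr[0],arr[6]; hi=5 → [3, 11, 9, 8, 5, 4, 12]
arr[mid]=3=3: mid=1
arr[mid]=11>3: swap arr[1],arr[5]; hi=4 → [3, 4, 9, 8, 5, 11, 12]
arr[mid]=4>3: swap arr[1],arr[4]; hi=3 → [3, 5, 9, 8, 4, 11, 12]
arr[mid]=5>3: swap arr[1],arr[3]; hi=2 → [3, 8, 9, 5, 4, 11, 12]
arr[mid]=8>3: swap arr[1],arr[2]; hi=1 → [3, 9, 8, 5, 4, 11, 12]
arr[mid]=9>3: swap arr[1],arr[1]; hi=0 → [3, 9, 8, 5, 4, 11, 12]
end: lo=0, hi=0; arr = [3, 9, 8, 5, 4, 11, 12]

(0, 0)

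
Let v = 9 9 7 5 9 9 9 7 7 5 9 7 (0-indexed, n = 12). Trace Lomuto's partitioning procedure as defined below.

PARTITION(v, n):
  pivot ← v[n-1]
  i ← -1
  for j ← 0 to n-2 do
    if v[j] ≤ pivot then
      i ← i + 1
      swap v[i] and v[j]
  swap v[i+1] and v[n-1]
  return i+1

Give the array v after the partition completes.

7 5 7 7 5 7 9 9 9 9 9 9

pivot = v[11] = 7; i = -1
j=0: v[0]=9 > 7 → no swap
j=1: v[1]=9 > 7 → no swap
j=2: v[2]=7 ≤ 7 → i=0, swap v[0],v[2] → 7 9 9 5 9 9 9 7 7 5 9 7
j=3: v[3]=5 ≤ 7 → i=1, swap v[1],v[3] → 7 5 9 9 9 9 9 7 7 5 9 7
j=4: v[4]=9 > 7 → no swap
j=5: v[5]=9 > 7 → no swap
j=6: v[6]=9 > 7 → no swap
j=7: v[7]=7 ≤ 7 → i=2, swap v[2],v[7] → 7 5 7 9 9 9 9 9 7 5 9 7
j=8: v[8]=7 ≤ 7 → i=3, swap v[3],v[8] → 7 5 7 7 9 9 9 9 9 5 9 7
j=9: v[9]=5 ≤ 7 → i=4, swap v[4],v[9] → 7 5 7 7 5 9 9 9 9 9 9 7
j=10: v[10]=9 > 7 → no swap
final swap v[5],v[11] → 7 5 7 7 5 7 9 9 9 9 9 9; return 5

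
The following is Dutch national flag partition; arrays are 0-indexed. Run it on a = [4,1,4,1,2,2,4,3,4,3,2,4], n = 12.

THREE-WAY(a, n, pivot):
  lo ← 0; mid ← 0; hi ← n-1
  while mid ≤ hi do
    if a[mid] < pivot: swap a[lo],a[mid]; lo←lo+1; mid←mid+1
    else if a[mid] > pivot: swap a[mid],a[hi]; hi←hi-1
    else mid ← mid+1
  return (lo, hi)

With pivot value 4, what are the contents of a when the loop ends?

[1,1,2,2,3,3,2,4,4,4,4,4]

pivot = 4; lo=0, mid=0, hi=11
a[mid]=4=4: mid=1
a[mid]=1<4: swap a[0],a[1]; lo=1,mid=2 → [1,4,4,1,2,2,4,3,4,3,2,4]
a[mid]=4=4: mid=3
a[mid]=1<4: swap a[1],a[3]; lo=2,mid=4 → [1,1,4,4,2,2,4,3,4,3,2,4]
a[mid]=2<4: swap a[2],a[4]; lo=3,mid=5 → [1,1,2,4,4,2,4,3,4,3,2,4]
a[mid]=2<4: swap a[3],a[5]; lo=4,mid=6 → [1,1,2,2,4,4,4,3,4,3,2,4]
a[mid]=4=4: mid=7
a[mid]=3<4: swap a[4],a[7]; lo=5,mid=8 → [1,1,2,2,3,4,4,4,4,3,2,4]
a[mid]=4=4: mid=9
a[mid]=3<4: swap a[5],a[9]; lo=6,mid=10 → [1,1,2,2,3,3,4,4,4,4,2,4]
a[mid]=2<4: swap a[6],a[10]; lo=7,mid=11 → [1,1,2,2,3,3,2,4,4,4,4,4]
a[mid]=4=4: mid=12
end: lo=7, hi=11; a = [1,1,2,2,3,3,2,4,4,4,4,4]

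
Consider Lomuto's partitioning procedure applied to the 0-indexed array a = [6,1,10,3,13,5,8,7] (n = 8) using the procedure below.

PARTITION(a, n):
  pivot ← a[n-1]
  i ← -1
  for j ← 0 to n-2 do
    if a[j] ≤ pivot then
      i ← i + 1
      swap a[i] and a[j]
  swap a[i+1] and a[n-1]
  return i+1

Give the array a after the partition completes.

pivot=7, i=-1
j=0: 6≤7, i=0, swap(0,0) ⇒ [6,1,10,3,13,5,8,7]
j=1: 1≤7, i=1, swap(1,1) ⇒ [6,1,10,3,13,5,8,7]
j=2: 10>7, skip
j=3: 3≤7, i=2, swap(2,3) ⇒ [6,1,3,10,13,5,8,7]
j=4: 13>7, skip
j=5: 5≤7, i=3, swap(3,5) ⇒ [6,1,3,5,13,10,8,7]
j=6: 8>7, skip
swap(4,7) ⇒ [6,1,3,5,7,10,8,13]; return 4

[6,1,3,5,7,10,8,13]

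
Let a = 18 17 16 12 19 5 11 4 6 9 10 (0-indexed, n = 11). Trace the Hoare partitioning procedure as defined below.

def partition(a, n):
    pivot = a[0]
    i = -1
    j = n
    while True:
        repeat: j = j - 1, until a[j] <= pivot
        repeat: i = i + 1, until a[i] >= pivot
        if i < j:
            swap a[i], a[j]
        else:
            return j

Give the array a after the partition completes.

10 17 16 12 9 5 11 4 6 19 18

pivot = a[0] = 18; i = -1, j = 11
j→10 (a[10]=10≤18), i→0 (a[0]=18≥18); i<j, swap → 10 17 16 12 19 5 11 4 6 9 18
j→9 (a[9]=9≤18), i→4 (a[4]=19≥18); i<j, swap → 10 17 16 12 9 5 11 4 6 19 18
j→8, i→9; i≥j, return j=8. a = 10 17 16 12 9 5 11 4 6 19 18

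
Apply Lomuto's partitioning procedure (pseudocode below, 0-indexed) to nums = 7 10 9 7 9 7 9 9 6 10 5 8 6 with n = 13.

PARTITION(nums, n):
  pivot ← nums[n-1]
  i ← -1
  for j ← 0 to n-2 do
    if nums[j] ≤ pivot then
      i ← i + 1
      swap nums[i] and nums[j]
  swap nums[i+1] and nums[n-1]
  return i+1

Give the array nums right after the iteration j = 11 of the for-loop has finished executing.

pivot=6, i=-1
j=0: 7>6, skip
j=1: 10>6, skip
j=2: 9>6, skip
j=3: 7>6, skip
j=4: 9>6, skip
j=5: 7>6, skip
j=6: 9>6, skip
j=7: 9>6, skip
j=8: 6≤6, i=0, swap(0,8) ⇒ 6 10 9 7 9 7 9 9 7 10 5 8 6
j=9: 10>6, skip
j=10: 5≤6, i=1, swap(1,10) ⇒ 6 5 9 7 9 7 9 9 7 10 10 8 6
j=11: 8>6, skip
(after j=11) nums = 6 5 9 7 9 7 9 9 7 10 10 8 6

6 5 9 7 9 7 9 9 7 10 10 8 6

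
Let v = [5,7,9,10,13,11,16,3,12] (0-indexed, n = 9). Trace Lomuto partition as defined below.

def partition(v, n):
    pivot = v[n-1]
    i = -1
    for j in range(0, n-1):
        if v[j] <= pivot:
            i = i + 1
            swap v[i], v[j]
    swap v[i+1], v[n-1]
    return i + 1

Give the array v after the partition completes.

[5,7,9,10,11,3,12,13,16]

pivot = v[8] = 12; i = -1
j=0: v[0]=5 ≤ 12 → i=0, swap v[0],v[0] (no change) → [5,7,9,10,13,11,16,3,12]
j=1: v[1]=7 ≤ 12 → i=1, swap v[1],v[1] (no change) → [5,7,9,10,13,11,16,3,12]
j=2: v[2]=9 ≤ 12 → i=2, swap v[2],v[2] (no change) → [5,7,9,10,13,11,16,3,12]
j=3: v[3]=10 ≤ 12 → i=3, swap v[3],v[3] (no change) → [5,7,9,10,13,11,16,3,12]
j=4: v[4]=13 > 12 → no swap
j=5: v[5]=11 ≤ 12 → i=4, swap v[4],v[5] → [5,7,9,10,11,13,16,3,12]
j=6: v[6]=16 > 12 → no swap
j=7: v[7]=3 ≤ 12 → i=5, swap v[5],v[7] → [5,7,9,10,11,3,16,13,12]
final swap v[6],v[8] → [5,7,9,10,11,3,12,13,16]; return 6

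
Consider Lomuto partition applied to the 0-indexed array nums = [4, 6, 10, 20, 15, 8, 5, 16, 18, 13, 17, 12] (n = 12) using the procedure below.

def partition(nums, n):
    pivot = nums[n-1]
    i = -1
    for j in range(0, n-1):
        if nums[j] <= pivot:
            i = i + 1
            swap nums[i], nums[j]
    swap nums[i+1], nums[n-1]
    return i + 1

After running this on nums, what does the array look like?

[4, 6, 10, 8, 5, 12, 15, 16, 18, 13, 17, 20]

pivot = nums[11] = 12; i = -1
j=0: nums[0]=4 ≤ 12 → i=0, swap nums[0],nums[0] (no change) → [4, 6, 10, 20, 15, 8, 5, 16, 18, 13, 17, 12]
j=1: nums[1]=6 ≤ 12 → i=1, swap nums[1],nums[1] (no change) → [4, 6, 10, 20, 15, 8, 5, 16, 18, 13, 17, 12]
j=2: nums[2]=10 ≤ 12 → i=2, swap nums[2],nums[2] (no change) → [4, 6, 10, 20, 15, 8, 5, 16, 18, 13, 17, 12]
j=3: nums[3]=20 > 12 → no swap
j=4: nums[4]=15 > 12 → no swap
j=5: nums[5]=8 ≤ 12 → i=3, swap nums[3],nums[5] → [4, 6, 10, 8, 15, 20, 5, 16, 18, 13, 17, 12]
j=6: nums[6]=5 ≤ 12 → i=4, swap nums[4],nums[6] → [4, 6, 10, 8, 5, 20, 15, 16, 18, 13, 17, 12]
j=7: nums[7]=16 > 12 → no swap
j=8: nums[8]=18 > 12 → no swap
j=9: nums[9]=13 > 12 → no swap
j=10: nums[10]=17 > 12 → no swap
final swap nums[5],nums[11] → [4, 6, 10, 8, 5, 12, 15, 16, 18, 13, 17, 20]; return 5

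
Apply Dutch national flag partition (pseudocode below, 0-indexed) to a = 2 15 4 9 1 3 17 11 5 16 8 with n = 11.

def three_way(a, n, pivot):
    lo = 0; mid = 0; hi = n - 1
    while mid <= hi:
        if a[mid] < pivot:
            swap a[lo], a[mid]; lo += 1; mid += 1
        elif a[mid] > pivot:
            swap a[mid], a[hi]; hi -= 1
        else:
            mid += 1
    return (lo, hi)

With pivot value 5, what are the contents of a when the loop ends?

2 4 3 1 5 17 11 9 16 8 15

lo=0 mid=0 hi=10
2<5: swap(0,0), lo=1 mid=1 ⇒ 2 15 4 9 1 3 17 11 5 16 8
15>5: swap(1,10), hi=9 ⇒ 2 8 4 9 1 3 17 11 5 16 15
8>5: swap(1,9), hi=8 ⇒ 2 16 4 9 1 3 17 11 5 8 15
16>5: swap(1,8), hi=7 ⇒ 2 5 4 9 1 3 17 11 16 8 15
5=5: mid=2
4<5: swap(1,2), lo=2 mid=3 ⇒ 2 4 5 9 1 3 17 11 16 8 15
9>5: swap(3,7), hi=6 ⇒ 2 4 5 11 1 3 17 9 16 8 15
11>5: swap(3,6), hi=5 ⇒ 2 4 5 17 1 3 11 9 16 8 15
17>5: swap(3,5), hi=4 ⇒ 2 4 5 3 1 17 11 9 16 8 15
3<5: swap(2,3), lo=3 mid=4 ⇒ 2 4 3 5 1 17 11 9 16 8 15
1<5: swap(3,4), lo=4 mid=5 ⇒ 2 4 3 1 5 17 11 9 16 8 15
done. lo=4 hi=4; a=2 4 3 1 5 17 11 9 16 8 15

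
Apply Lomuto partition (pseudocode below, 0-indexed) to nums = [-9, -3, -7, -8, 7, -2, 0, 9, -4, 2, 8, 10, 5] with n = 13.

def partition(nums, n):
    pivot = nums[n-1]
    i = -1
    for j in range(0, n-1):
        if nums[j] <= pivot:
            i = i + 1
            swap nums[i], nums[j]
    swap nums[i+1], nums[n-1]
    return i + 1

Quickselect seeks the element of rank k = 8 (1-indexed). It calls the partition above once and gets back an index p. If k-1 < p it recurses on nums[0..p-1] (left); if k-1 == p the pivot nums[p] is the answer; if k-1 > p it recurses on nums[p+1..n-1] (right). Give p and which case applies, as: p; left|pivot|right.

8; left

pivot = nums[12] = 5; i = -1
j=0: nums[0]=-9 ≤ 5 → i=0, swap nums[0],nums[0] (no change) → [-9, -3, -7, -8, 7, -2, 0, 9, -4, 2, 8, 10, 5]
j=1: nums[1]=-3 ≤ 5 → i=1, swap nums[1],nums[1] (no change) → [-9, -3, -7, -8, 7, -2, 0, 9, -4, 2, 8, 10, 5]
j=2: nums[2]=-7 ≤ 5 → i=2, swap nums[2],nums[2] (no change) → [-9, -3, -7, -8, 7, -2, 0, 9, -4, 2, 8, 10, 5]
j=3: nums[3]=-8 ≤ 5 → i=3, swap nums[3],nums[3] (no change) → [-9, -3, -7, -8, 7, -2, 0, 9, -4, 2, 8, 10, 5]
j=4: nums[4]=7 > 5 → no swap
j=5: nums[5]=-2 ≤ 5 → i=4, swap nums[4],nums[5] → [-9, -3, -7, -8, -2, 7, 0, 9, -4, 2, 8, 10, 5]
j=6: nums[6]=0 ≤ 5 → i=5, swap nums[5],nums[6] → [-9, -3, -7, -8, -2, 0, 7, 9, -4, 2, 8, 10, 5]
j=7: nums[7]=9 > 5 → no swap
j=8: nums[8]=-4 ≤ 5 → i=6, swap nums[6],nums[8] → [-9, -3, -7, -8, -2, 0, -4, 9, 7, 2, 8, 10, 5]
j=9: nums[9]=2 ≤ 5 → i=7, swap nums[7],nums[9] → [-9, -3, -7, -8, -2, 0, -4, 2, 7, 9, 8, 10, 5]
j=10: nums[10]=8 > 5 → no swap
j=11: nums[11]=10 > 5 → no swap
final swap nums[8],nums[12] → [-9, -3, -7, -8, -2, 0, -4, 2, 5, 9, 8, 10, 7]; return 8
p = 8; k-1 = 7 < 8 ⇒ left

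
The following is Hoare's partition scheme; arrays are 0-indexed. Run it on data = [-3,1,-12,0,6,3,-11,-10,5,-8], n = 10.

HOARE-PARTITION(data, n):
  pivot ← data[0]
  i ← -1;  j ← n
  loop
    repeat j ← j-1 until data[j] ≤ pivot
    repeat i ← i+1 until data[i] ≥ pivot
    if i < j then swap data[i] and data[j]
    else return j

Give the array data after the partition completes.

[-8,-10,-12,-11,6,3,0,1,5,-3]

pivot=-3
j stops at 9 (-8), i stops at 0 (-3); swap ⇒ [-8,1,-12,0,6,3,-11,-10,5,-3]
j stops at 7 (-10), i stops at 1 (1); swap ⇒ [-8,-10,-12,0,6,3,-11,1,5,-3]
j stops at 6 (-11), i stops at 3 (0); swap ⇒ [-8,-10,-12,-11,6,3,0,1,5,-3]
j stops at 3, i stops at 4; i≥j ⇒ return 3. data=[-8,-10,-12,-11,6,3,0,1,5,-3]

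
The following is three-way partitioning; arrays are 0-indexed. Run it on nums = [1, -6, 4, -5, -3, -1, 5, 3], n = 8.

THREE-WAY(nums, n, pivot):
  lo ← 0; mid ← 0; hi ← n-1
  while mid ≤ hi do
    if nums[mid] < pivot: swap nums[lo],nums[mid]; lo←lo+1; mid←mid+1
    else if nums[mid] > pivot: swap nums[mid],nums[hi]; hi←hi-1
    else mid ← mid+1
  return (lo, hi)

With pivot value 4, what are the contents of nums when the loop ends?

[1, -6, -5, -3, -1, 3, 4, 5]

lo=0 mid=0 hi=7
1<4: swap(0,0), lo=1 mid=1 ⇒ [1, -6, 4, -5, -3, -1, 5, 3]
-6<4: swap(1,1), lo=2 mid=2 ⇒ [1, -6, 4, -5, -3, -1, 5, 3]
4=4: mid=3
-5<4: swap(2,3), lo=3 mid=4 ⇒ [1, -6, -5, 4, -3, -1, 5, 3]
-3<4: swap(3,4), lo=4 mid=5 ⇒ [1, -6, -5, -3, 4, -1, 5, 3]
-1<4: swap(4,5), lo=5 mid=6 ⇒ [1, -6, -5, -3, -1, 4, 5, 3]
5>4: swap(6,7), hi=6 ⇒ [1, -6, -5, -3, -1, 4, 3, 5]
3<4: swap(5,6), lo=6 mid=7 ⇒ [1, -6, -5, -3, -1, 3, 4, 5]
done. lo=6 hi=6; nums=[1, -6, -5, -3, -1, 3, 4, 5]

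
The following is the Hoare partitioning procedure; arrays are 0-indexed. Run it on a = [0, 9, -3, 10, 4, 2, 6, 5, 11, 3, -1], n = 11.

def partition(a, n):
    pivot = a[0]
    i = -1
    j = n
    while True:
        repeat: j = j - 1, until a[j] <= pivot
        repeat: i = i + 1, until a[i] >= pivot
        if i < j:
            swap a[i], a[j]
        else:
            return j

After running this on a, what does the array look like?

pivot = a[0] = 0; i = -1, j = 11
j→10 (a[10]=-1≤0), i→0 (a[0]=0≥0); i<j, swap → [-1, 9, -3, 10, 4, 2, 6, 5, 11, 3, 0]
j→2 (a[2]=-3≤0), i→1 (a[1]=9≥0); i<j, swap → [-1, -3, 9, 10, 4, 2, 6, 5, 11, 3, 0]
j→1, i→2; i≥j, return j=1. a = [-1, -3, 9, 10, 4, 2, 6, 5, 11, 3, 0]

[-1, -3, 9, 10, 4, 2, 6, 5, 11, 3, 0]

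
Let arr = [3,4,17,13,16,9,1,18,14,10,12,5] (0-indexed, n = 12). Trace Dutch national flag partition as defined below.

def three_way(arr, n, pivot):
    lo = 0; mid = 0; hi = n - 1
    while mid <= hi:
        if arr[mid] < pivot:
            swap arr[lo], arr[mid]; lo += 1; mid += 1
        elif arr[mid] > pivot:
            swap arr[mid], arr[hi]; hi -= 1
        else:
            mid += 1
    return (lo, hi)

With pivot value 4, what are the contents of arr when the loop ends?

[3,1,4,16,9,13,18,14,10,12,5,17]

pivot = 4; lo=0, mid=0, hi=11
arr[mid]=3<4: swap arr[0],arr[0]; lo=1,mid=1 → [3,4,17,13,16,9,1,18,14,10,12,5]
arr[mid]=4=4: mid=2
arr[mid]=17>4: swap arr[2],arr[11]; hi=10 → [3,4,5,13,16,9,1,18,14,10,12,17]
arr[mid]=5>4: swap arr[2],arr[10]; hi=9 → [3,4,12,13,16,9,1,18,14,10,5,17]
arr[mid]=12>4: swap arr[2],arr[9]; hi=8 → [3,4,10,13,16,9,1,18,14,12,5,17]
arr[mid]=10>4: swap arr[2],arr[8]; hi=7 → [3,4,14,13,16,9,1,18,10,12,5,17]
arr[mid]=14>4: swap arr[2],arr[7]; hi=6 → [3,4,18,13,16,9,1,14,10,12,5,17]
arr[mid]=18>4: swap arr[2],arr[6]; hi=5 → [3,4,1,13,16,9,18,14,10,12,5,17]
arr[mid]=1<4: swap arr[1],arr[2]; lo=2,mid=3 → [3,1,4,13,16,9,18,14,10,12,5,17]
arr[mid]=13>4: swap arr[3],arr[5]; hi=4 → [3,1,4,9,16,13,18,14,10,12,5,17]
arr[mid]=9>4: swap arr[3],arr[4]; hi=3 → [3,1,4,16,9,13,18,14,10,12,5,17]
arr[mid]=16>4: swap arr[3],arr[3]; hi=2 → [3,1,4,16,9,13,18,14,10,12,5,17]
end: lo=2, hi=2; arr = [3,1,4,16,9,13,18,14,10,12,5,17]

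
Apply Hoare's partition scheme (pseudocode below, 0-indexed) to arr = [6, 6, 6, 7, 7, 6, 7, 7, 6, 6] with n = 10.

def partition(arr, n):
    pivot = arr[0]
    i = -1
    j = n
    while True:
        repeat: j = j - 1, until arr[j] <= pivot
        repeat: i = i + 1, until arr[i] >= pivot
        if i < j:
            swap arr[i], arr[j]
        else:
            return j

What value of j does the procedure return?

pivot = arr[0] = 6; i = -1, j = 10
j→9 (arr[9]=6≤6), i→0 (arr[0]=6≥6); i<j, swap → [6, 6, 6, 7, 7, 6, 7, 7, 6, 6]
j→8 (arr[8]=6≤6), i→1 (arr[1]=6≥6); i<j, swap → [6, 6, 6, 7, 7, 6, 7, 7, 6, 6]
j→5 (arr[5]=6≤6), i→2 (arr[2]=6≥6); i<j, swap → [6, 6, 6, 7, 7, 6, 7, 7, 6, 6]
j→2, i→3; i≥j, return j=2. arr = [6, 6, 6, 7, 7, 6, 7, 7, 6, 6]

2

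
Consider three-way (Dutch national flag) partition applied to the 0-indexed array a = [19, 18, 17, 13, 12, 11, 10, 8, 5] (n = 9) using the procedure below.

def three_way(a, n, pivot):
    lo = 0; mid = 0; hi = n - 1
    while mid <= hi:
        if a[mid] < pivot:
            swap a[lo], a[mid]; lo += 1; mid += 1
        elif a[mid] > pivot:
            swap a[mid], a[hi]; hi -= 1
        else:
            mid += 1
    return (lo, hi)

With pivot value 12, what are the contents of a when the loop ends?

pivot = 12; lo=0, mid=0, hi=8
a[mid]=19>12: swap a[0],a[8]; hi=7 → [5, 18, 17, 13, 12, 11, 10, 8, 19]
a[mid]=5<12: swap a[0],a[0]; lo=1,mid=1 → [5, 18, 17, 13, 12, 11, 10, 8, 19]
a[mid]=18>12: swap a[1],a[7]; hi=6 → [5, 8, 17, 13, 12, 11, 10, 18, 19]
a[mid]=8<12: swap a[1],a[1]; lo=2,mid=2 → [5, 8, 17, 13, 12, 11, 10, 18, 19]
a[mid]=17>12: swap a[2],a[6]; hi=5 → [5, 8, 10, 13, 12, 11, 17, 18, 19]
a[mid]=10<12: swap a[2],a[2]; lo=3,mid=3 → [5, 8, 10, 13, 12, 11, 17, 18, 19]
a[mid]=13>12: swap a[3],a[5]; hi=4 → [5, 8, 10, 11, 12, 13, 17, 18, 19]
a[mid]=11<12: swap a[3],a[3]; lo=4,mid=4 → [5, 8, 10, 11, 12, 13, 17, 18, 19]
a[mid]=12=12: mid=5
end: lo=4, hi=4; a = [5, 8, 10, 11, 12, 13, 17, 18, 19]

[5, 8, 10, 11, 12, 13, 17, 18, 19]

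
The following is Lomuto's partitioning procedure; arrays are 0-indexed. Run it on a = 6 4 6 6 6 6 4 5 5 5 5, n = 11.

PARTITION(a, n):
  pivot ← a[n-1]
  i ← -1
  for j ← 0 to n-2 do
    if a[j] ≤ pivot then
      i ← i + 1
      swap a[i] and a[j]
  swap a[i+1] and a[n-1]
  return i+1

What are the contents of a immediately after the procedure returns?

pivot = a[10] = 5; i = -1
j=0: a[0]=6 > 5 → no swap
j=1: a[1]=4 ≤ 5 → i=0, swap a[0],a[1] → 4 6 6 6 6 6 4 5 5 5 5
j=2: a[2]=6 > 5 → no swap
j=3: a[3]=6 > 5 → no swap
j=4: a[4]=6 > 5 → no swap
j=5: a[5]=6 > 5 → no swap
j=6: a[6]=4 ≤ 5 → i=1, swap a[1],a[6] → 4 4 6 6 6 6 6 5 5 5 5
j=7: a[7]=5 ≤ 5 → i=2, swap a[2],a[7] → 4 4 5 6 6 6 6 6 5 5 5
j=8: a[8]=5 ≤ 5 → i=3, swap a[3],a[8] → 4 4 5 5 6 6 6 6 6 5 5
j=9: a[9]=5 ≤ 5 → i=4, swap a[4],a[9] → 4 4 5 5 5 6 6 6 6 6 5
final swap a[5],a[10] → 4 4 5 5 5 5 6 6 6 6 6; return 5

4 4 5 5 5 5 6 6 6 6 6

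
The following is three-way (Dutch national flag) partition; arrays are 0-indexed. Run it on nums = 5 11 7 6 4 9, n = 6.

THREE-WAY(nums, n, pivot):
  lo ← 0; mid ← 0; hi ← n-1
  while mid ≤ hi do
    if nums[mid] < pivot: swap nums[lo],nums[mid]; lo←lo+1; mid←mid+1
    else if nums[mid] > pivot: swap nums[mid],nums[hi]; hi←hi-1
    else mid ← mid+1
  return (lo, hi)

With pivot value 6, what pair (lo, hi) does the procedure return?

(2, 2)

pivot = 6; lo=0, mid=0, hi=5
nums[mid]=5<6: swap nums[0],nums[0]; lo=1,mid=1 → 5 11 7 6 4 9
nums[mid]=11>6: swap nums[1],nums[5]; hi=4 → 5 9 7 6 4 11
nums[mid]=9>6: swap nums[1],nums[4]; hi=3 → 5 4 7 6 9 11
nums[mid]=4<6: swap nums[1],nums[1]; lo=2,mid=2 → 5 4 7 6 9 11
nums[mid]=7>6: swap nums[2],nums[3]; hi=2 → 5 4 6 7 9 11
nums[mid]=6=6: mid=3
end: lo=2, hi=2; nums = 5 4 6 7 9 11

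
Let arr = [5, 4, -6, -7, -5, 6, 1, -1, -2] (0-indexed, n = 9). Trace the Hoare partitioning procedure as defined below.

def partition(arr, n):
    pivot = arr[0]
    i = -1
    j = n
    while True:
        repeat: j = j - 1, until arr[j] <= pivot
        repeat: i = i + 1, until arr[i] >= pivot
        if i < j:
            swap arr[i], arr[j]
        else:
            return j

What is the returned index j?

pivot=5
j stops at 8 (-2), i stops at 0 (5); swap ⇒ [-2, 4, -6, -7, -5, 6, 1, -1, 5]
j stops at 7 (-1), i stops at 5 (6); swap ⇒ [-2, 4, -6, -7, -5, -1, 1, 6, 5]
j stops at 6, i stops at 7; i≥j ⇒ return 6. arr=[-2, 4, -6, -7, -5, -1, 1, 6, 5]

6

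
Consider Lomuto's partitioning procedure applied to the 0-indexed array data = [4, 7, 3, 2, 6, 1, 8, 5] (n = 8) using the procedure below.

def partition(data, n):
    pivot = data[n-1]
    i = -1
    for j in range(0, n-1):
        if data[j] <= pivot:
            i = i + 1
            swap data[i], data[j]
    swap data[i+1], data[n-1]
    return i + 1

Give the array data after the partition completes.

pivot=5, i=-1
j=0: 4≤5, i=0, swap(0,0) ⇒ [4, 7, 3, 2, 6, 1, 8, 5]
j=1: 7>5, skip
j=2: 3≤5, i=1, swap(1,2) ⇒ [4, 3, 7, 2, 6, 1, 8, 5]
j=3: 2≤5, i=2, swap(2,3) ⇒ [4, 3, 2, 7, 6, 1, 8, 5]
j=4: 6>5, skip
j=5: 1≤5, i=3, swap(3,5) ⇒ [4, 3, 2, 1, 6, 7, 8, 5]
j=6: 8>5, skip
swap(4,7) ⇒ [4, 3, 2, 1, 5, 7, 8, 6]; return 4

[4, 3, 2, 1, 5, 7, 8, 6]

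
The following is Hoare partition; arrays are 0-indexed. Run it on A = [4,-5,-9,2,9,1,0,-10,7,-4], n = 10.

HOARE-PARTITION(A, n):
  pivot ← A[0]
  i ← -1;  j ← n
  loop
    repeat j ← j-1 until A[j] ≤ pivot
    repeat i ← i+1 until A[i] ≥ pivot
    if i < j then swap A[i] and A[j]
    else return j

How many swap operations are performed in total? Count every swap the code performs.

2

pivot = A[0] = 4; i = -1, j = 10
j→9 (A[9]=-4≤4), i→0 (A[0]=4≥4); i<j, swap → [-4,-5,-9,2,9,1,0,-10,7,4]
j→7 (A[7]=-10≤4), i→4 (A[4]=9≥4); i<j, swap → [-4,-5,-9,2,-10,1,0,9,7,4]
j→6, i→7; i≥j, return j=6. A = [-4,-5,-9,2,-10,1,0,9,7,4]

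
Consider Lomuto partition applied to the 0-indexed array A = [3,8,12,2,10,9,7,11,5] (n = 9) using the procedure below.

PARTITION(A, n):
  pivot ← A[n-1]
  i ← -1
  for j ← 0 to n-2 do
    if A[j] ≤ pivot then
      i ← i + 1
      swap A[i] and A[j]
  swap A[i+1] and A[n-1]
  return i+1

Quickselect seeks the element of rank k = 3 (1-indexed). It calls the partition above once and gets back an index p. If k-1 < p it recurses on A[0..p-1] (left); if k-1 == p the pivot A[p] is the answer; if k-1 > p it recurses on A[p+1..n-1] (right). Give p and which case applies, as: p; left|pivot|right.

2; pivot

pivot=5, i=-1
j=0: 3≤5, i=0, swap(0,0) ⇒ [3,8,12,2,10,9,7,11,5]
j=1: 8>5, skip
j=2: 12>5, skip
j=3: 2≤5, i=1, swap(1,3) ⇒ [3,2,12,8,10,9,7,11,5]
j=4: 10>5, skip
j=5: 9>5, skip
j=6: 7>5, skip
j=7: 11>5, skip
swap(2,8) ⇒ [3,2,5,8,10,9,7,11,12]; return 2
p = 2; k-1 = 2 == 2 ⇒ pivot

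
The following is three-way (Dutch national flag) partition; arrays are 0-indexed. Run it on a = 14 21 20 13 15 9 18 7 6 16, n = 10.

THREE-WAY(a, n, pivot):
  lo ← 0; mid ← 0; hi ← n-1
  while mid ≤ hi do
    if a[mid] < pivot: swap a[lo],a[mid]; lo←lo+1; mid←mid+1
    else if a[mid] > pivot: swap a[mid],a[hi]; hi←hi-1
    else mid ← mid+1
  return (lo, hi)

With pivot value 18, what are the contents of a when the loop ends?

14 16 6 13 15 9 7 18 20 21

lo=0 mid=0 hi=9
14<18: swap(0,0), lo=1 mid=1 ⇒ 14 21 20 13 15 9 18 7 6 16
21>18: swap(1,9), hi=8 ⇒ 14 16 20 13 15 9 18 7 6 21
16<18: swap(1,1), lo=2 mid=2 ⇒ 14 16 20 13 15 9 18 7 6 21
20>18: swap(2,8), hi=7 ⇒ 14 16 6 13 15 9 18 7 20 21
6<18: swap(2,2), lo=3 mid=3 ⇒ 14 16 6 13 15 9 18 7 20 21
13<18: swap(3,3), lo=4 mid=4 ⇒ 14 16 6 13 15 9 18 7 20 21
15<18: swap(4,4), lo=5 mid=5 ⇒ 14 16 6 13 15 9 18 7 20 21
9<18: swap(5,5), lo=6 mid=6 ⇒ 14 16 6 13 15 9 18 7 20 21
18=18: mid=7
7<18: swap(6,7), lo=7 mid=8 ⇒ 14 16 6 13 15 9 7 18 20 21
done. lo=7 hi=7; a=14 16 6 13 15 9 7 18 20 21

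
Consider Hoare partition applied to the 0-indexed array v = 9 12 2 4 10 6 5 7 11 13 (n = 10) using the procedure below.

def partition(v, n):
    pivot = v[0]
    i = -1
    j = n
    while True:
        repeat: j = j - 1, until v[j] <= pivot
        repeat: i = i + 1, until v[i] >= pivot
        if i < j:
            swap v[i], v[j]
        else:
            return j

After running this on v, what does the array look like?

pivot=9
j stops at 7 (7), i stops at 0 (9); swap ⇒ 7 12 2 4 10 6 5 9 11 13
j stops at 6 (5), i stops at 1 (12); swap ⇒ 7 5 2 4 10 6 12 9 11 13
j stops at 5 (6), i stops at 4 (10); swap ⇒ 7 5 2 4 6 10 12 9 11 13
j stops at 4, i stops at 5; i≥j ⇒ return 4. v=7 5 2 4 6 10 12 9 11 13

7 5 2 4 6 10 12 9 11 13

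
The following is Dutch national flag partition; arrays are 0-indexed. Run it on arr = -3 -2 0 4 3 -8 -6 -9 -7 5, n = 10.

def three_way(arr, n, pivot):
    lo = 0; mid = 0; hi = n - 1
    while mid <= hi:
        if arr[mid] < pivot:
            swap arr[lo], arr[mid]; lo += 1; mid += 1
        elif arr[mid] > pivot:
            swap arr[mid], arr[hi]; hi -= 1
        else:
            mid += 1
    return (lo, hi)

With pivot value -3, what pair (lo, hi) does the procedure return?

(4, 4)

lo=0 mid=0 hi=9
-3=-3: mid=1
-2>-3: swap(1,9), hi=8 ⇒ -3 5 0 4 3 -8 -6 -9 -7 -2
5>-3: swap(1,8), hi=7 ⇒ -3 -7 0 4 3 -8 -6 -9 5 -2
-7<-3: swap(0,1), lo=1 mid=2 ⇒ -7 -3 0 4 3 -8 -6 -9 5 -2
0>-3: swap(2,7), hi=6 ⇒ -7 -3 -9 4 3 -8 -6 0 5 -2
-9<-3: swap(1,2), lo=2 mid=3 ⇒ -7 -9 -3 4 3 -8 -6 0 5 -2
4>-3: swap(3,6), hi=5 ⇒ -7 -9 -3 -6 3 -8 4 0 5 -2
-6<-3: swap(2,3), lo=3 mid=4 ⇒ -7 -9 -6 -3 3 -8 4 0 5 -2
3>-3: swap(4,5), hi=4 ⇒ -7 -9 -6 -3 -8 3 4 0 5 -2
-8<-3: swap(3,4), lo=4 mid=5 ⇒ -7 -9 -6 -8 -3 3 4 0 5 -2
done. lo=4 hi=4; arr=-7 -9 -6 -8 -3 3 4 0 5 -2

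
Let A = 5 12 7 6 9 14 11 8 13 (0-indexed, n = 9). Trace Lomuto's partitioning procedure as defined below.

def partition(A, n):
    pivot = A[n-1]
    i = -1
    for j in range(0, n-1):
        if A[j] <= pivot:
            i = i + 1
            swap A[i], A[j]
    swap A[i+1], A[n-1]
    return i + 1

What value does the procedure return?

pivot = A[8] = 13; i = -1
j=0: A[0]=5 ≤ 13 → i=0, swap A[0],A[0] (no change) → 5 12 7 6 9 14 11 8 13
j=1: A[1]=12 ≤ 13 → i=1, swap A[1],A[1] (no change) → 5 12 7 6 9 14 11 8 13
j=2: A[2]=7 ≤ 13 → i=2, swap A[2],A[2] (no change) → 5 12 7 6 9 14 11 8 13
j=3: A[3]=6 ≤ 13 → i=3, swap A[3],A[3] (no change) → 5 12 7 6 9 14 11 8 13
j=4: A[4]=9 ≤ 13 → i=4, swap A[4],A[4] (no change) → 5 12 7 6 9 14 11 8 13
j=5: A[5]=14 > 13 → no swap
j=6: A[6]=11 ≤ 13 → i=5, swap A[5],A[6] → 5 12 7 6 9 11 14 8 13
j=7: A[7]=8 ≤ 13 → i=6, swap A[6],A[7] → 5 12 7 6 9 11 8 14 13
final swap A[7],A[8] → 5 12 7 6 9 11 8 13 14; return 7

7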